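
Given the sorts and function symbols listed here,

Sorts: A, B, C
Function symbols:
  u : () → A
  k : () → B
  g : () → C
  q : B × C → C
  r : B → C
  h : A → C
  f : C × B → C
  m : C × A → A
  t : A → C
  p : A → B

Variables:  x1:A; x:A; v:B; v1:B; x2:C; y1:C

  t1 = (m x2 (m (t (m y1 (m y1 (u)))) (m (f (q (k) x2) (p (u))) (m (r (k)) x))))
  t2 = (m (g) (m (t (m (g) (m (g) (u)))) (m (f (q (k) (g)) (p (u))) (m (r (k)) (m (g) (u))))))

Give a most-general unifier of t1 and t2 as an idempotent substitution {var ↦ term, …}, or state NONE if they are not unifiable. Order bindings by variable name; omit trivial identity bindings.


{x ↦ (m (g) (u)), x2 ↦ (g), y1 ↦ (g)}


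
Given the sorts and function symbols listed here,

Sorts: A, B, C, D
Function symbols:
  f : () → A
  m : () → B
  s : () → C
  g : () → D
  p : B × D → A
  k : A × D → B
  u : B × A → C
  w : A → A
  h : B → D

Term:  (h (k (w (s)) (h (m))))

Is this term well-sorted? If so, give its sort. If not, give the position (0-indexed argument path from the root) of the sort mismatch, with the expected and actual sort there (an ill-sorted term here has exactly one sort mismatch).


      (s) : C
    (w (s)) : ✗ arg 0 at [0, 0, 0] has sort C, expected A
      (m) : B
    (h (m)) : D

ill-sorted at position [0, 0, 0]: expected A, got C


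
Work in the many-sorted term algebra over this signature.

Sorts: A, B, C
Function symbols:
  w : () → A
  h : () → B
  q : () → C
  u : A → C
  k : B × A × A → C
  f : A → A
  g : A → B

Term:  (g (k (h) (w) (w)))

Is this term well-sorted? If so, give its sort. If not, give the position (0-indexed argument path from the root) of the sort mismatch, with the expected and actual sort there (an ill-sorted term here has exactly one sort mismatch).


ill-sorted at position [0]: expected A, got C

    (h) : B
    (w) : A
    (w) : A
  (k (h) (w) (w)) : C
(g (k (h) (w) (w))) : ✗ arg 0 at [0] has sort C, expected A


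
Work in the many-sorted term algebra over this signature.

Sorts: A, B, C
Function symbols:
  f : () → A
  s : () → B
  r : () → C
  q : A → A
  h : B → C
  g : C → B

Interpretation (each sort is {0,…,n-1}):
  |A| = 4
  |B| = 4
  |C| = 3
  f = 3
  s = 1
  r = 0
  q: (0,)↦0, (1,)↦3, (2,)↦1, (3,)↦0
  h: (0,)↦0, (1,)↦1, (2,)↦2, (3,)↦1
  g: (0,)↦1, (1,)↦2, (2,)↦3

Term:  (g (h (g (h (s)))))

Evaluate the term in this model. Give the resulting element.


value = 3

  s = 1
  (h (s)) = h(1,) = 1
  (g (h (s))) = g(1,) = 2
  (h (g (h (s)))) = h(2,) = 2
  (g (h (g (h (s))))) = g(2,) = 3


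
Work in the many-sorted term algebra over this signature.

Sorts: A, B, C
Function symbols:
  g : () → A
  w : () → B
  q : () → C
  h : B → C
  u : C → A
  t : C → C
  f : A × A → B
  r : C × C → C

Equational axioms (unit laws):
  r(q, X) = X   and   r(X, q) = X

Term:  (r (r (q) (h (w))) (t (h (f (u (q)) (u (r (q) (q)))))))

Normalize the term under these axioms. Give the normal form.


normal form = (r (h (w)) (t (h (f (u (q)) (u (q))))))

1. (r (r (q) (h (w))) (t (h (f (u (q)) (u (r (q) (q)))))))  →  (r (h (w)) (t (h (f (u (q)) (u (r (q) (q)))))))
2. (r (h (w)) (t (h (f (u (q)) (u (r (q) (q)))))))  →  (r (h (w)) (t (h (f (u (q)) (u (q))))))


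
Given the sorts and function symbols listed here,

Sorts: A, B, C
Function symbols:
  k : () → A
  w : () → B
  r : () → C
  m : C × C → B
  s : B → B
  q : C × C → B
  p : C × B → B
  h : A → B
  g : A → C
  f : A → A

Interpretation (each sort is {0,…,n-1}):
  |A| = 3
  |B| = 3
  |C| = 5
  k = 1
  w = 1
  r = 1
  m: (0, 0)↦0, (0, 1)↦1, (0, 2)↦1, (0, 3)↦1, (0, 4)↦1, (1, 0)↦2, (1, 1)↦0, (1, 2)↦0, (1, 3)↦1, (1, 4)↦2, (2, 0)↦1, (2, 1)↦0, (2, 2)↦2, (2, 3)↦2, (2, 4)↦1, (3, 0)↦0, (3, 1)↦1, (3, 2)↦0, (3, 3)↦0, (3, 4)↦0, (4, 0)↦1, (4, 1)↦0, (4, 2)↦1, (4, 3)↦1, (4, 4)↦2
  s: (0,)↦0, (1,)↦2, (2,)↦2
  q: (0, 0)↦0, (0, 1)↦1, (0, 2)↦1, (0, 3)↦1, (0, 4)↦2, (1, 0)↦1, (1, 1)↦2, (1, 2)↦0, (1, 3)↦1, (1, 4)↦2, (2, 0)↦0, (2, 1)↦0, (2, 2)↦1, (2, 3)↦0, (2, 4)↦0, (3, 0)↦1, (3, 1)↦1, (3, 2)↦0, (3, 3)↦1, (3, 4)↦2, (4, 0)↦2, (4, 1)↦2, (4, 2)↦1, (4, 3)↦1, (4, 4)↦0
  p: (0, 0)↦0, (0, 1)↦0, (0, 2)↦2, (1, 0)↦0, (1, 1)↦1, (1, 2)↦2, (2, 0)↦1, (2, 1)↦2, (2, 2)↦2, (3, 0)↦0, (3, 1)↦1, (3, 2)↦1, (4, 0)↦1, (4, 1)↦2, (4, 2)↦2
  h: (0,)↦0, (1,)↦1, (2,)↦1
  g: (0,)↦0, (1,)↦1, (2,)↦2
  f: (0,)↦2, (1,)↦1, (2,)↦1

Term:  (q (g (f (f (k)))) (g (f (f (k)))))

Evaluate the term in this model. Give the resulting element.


  k = 1
  (f (k)) = f(1,) = 1
  (f (f (k))) = f(1,) = 1
  (g (f (f (k)))) = g(1,) = 1
  k = 1
  (f (k)) = f(1,) = 1
  (f (f (k))) = f(1,) = 1
  (g (f (f (k)))) = g(1,) = 1
  (q (g (f (f (k)))) (g (f (f (k))))) = q(1, 1) = 2

value = 2


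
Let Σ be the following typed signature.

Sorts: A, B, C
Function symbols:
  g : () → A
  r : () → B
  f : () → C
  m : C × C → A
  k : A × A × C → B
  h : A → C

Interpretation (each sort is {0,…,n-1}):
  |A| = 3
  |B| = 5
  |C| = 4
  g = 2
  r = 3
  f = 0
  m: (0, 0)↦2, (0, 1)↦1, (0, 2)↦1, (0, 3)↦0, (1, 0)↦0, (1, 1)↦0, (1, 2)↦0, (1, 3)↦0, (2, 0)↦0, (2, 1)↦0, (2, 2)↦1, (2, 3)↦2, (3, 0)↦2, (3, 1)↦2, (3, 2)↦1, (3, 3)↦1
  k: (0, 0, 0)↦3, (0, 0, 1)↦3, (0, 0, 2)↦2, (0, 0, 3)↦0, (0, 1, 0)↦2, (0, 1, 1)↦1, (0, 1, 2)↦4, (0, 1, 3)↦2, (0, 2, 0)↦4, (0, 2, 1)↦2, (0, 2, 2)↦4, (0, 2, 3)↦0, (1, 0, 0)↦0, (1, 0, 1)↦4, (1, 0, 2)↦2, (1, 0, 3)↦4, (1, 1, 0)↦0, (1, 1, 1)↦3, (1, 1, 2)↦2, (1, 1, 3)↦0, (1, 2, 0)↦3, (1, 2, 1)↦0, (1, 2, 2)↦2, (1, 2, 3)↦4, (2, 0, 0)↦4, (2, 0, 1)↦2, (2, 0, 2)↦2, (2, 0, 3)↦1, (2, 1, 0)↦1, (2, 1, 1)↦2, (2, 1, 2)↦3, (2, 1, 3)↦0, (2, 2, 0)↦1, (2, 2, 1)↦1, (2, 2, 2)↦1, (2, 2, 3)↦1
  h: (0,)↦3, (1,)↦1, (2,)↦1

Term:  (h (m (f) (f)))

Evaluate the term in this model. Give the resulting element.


value = 1

  f = 0
  f = 0
  (m (f) (f)) = m(0, 0) = 2
  (h (m (f) (f))) = h(2,) = 1


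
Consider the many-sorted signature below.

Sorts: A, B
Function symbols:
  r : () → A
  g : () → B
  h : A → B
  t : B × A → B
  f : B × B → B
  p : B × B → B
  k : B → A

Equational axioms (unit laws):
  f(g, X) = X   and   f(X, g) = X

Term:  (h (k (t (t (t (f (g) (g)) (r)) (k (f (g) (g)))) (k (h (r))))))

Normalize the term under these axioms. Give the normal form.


normal form = (h (k (t (t (t (g) (r)) (k (g))) (k (h (r))))))

1. (h (k (t (t (t (f (g) (g)) (r)) (k (f (g) (g)))) (k (h (r))))))  →  (h (k (t (t (t (g) (r)) (k (f (g) (g)))) (k (h (r))))))
2. (h (k (t (t (t (g) (r)) (k (f (g) (g)))) (k (h (r))))))  →  (h (k (t (t (t (g) (r)) (k (g))) (k (h (r))))))


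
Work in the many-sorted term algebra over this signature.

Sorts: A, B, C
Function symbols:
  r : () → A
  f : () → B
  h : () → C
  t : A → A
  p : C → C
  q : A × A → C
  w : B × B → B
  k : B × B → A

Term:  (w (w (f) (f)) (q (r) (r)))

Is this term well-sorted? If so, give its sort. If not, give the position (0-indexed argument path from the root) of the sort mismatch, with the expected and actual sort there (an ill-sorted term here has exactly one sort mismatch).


ill-sorted at position [1]: expected B, got C

    (f) : B
    (f) : B
  (w (f) (f)) : B
    (r) : A
    (r) : A
  (q (r) (r)) : C
(w (w (f) (f)) (q (r) (r))) : ✗ arg 1 at [1] has sort C, expected B


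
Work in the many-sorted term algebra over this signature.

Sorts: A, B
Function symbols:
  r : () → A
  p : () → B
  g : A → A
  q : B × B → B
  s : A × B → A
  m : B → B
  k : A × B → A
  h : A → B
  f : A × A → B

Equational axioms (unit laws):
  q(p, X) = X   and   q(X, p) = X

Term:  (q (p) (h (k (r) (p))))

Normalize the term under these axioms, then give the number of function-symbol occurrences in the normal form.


size = 4

1. (q (p) (h (k (r) (p))))  →  (h (k (r) (p)))
normal form: (h (k (r) (p)))


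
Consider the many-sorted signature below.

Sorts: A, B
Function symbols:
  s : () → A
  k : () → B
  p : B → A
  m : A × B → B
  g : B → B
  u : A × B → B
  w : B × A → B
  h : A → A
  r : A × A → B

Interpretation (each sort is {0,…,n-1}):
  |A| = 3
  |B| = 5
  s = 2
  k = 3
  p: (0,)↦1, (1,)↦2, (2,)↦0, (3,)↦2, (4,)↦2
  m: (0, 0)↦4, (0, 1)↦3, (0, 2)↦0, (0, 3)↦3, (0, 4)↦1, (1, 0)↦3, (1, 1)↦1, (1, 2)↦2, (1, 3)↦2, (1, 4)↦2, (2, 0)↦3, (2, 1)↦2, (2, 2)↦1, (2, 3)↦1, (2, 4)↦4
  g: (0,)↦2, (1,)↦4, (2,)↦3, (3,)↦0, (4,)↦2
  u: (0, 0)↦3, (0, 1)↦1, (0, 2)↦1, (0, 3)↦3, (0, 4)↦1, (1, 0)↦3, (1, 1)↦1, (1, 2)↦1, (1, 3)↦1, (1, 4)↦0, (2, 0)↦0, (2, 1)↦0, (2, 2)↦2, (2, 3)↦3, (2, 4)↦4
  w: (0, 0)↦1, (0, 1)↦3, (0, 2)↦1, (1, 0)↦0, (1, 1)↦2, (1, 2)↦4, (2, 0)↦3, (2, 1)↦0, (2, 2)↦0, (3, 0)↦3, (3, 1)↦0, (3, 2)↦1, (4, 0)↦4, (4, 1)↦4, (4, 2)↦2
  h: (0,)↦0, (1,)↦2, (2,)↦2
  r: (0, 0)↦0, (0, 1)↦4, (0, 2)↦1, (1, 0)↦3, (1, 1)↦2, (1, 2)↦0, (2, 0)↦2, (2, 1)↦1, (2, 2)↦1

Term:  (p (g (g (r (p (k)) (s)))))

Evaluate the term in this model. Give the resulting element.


value = 0

  k = 3
  (p (k)) = p(3,) = 2
  s = 2
  (r (p (k)) (s)) = r(2, 2) = 1
  (g (r (p (k)) (s))) = g(1,) = 4
  (g (g (r (p (k)) (s)))) = g(4,) = 2
  (p (g (g (r (p (k)) (s))))) = p(2,) = 0


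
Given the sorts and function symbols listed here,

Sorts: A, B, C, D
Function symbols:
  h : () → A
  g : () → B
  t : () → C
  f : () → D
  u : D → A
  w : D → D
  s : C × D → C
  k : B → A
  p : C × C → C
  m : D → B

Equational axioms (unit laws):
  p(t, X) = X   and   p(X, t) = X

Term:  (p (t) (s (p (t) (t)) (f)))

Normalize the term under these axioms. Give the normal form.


normal form = (s (t) (f))

1. (p (t) (s (p (t) (t)) (f)))  →  (s (p (t) (t)) (f))
2. (s (p (t) (t)) (f))  →  (s (t) (f))


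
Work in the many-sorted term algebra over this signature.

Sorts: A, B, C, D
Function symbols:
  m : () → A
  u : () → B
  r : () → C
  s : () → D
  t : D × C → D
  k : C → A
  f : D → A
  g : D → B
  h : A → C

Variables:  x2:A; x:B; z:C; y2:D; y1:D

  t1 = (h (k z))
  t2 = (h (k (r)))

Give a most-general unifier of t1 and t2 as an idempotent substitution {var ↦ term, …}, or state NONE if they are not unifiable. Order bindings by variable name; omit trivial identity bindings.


{z ↦ (r)}


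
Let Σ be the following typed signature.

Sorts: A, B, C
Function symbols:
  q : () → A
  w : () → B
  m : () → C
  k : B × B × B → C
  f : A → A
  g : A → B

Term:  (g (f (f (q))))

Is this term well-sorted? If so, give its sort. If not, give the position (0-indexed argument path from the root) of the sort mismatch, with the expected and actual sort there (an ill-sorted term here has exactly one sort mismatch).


      (q) : A
    (f (q)) : A
  (f (f (q))) : A
(g (f (f (q)))) : B

well-sorted; sort = B


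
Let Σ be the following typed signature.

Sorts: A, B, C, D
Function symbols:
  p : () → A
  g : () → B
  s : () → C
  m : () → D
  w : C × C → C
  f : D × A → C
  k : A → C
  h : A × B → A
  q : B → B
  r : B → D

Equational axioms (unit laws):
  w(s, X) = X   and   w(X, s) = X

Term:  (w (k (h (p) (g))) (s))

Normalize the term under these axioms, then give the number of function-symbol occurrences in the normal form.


size = 4

1. (w (k (h (p) (g))) (s))  →  (k (h (p) (g)))
normal form: (k (h (p) (g)))


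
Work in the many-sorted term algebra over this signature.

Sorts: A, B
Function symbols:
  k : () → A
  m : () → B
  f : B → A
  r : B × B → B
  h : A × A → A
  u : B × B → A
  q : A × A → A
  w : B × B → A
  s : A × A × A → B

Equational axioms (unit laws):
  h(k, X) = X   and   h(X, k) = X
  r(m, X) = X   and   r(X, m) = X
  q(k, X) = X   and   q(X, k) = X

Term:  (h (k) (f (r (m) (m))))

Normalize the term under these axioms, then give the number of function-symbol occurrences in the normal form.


1. (h (k) (f (r (m) (m))))  →  (f (r (m) (m)))
2. (f (r (m) (m)))  →  (f (m))
normal form: (f (m))

size = 2


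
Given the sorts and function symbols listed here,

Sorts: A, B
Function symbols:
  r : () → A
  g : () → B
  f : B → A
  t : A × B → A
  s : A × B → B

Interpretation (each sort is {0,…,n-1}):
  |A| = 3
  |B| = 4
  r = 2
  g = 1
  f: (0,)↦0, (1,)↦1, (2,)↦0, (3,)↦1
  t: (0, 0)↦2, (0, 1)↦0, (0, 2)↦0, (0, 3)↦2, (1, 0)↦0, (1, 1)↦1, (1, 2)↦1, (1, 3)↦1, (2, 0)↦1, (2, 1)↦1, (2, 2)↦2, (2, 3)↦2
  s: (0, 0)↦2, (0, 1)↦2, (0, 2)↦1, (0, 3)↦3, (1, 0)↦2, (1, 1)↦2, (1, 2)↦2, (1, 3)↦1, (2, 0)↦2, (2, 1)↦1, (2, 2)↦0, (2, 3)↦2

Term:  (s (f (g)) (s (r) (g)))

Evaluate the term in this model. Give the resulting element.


  g = 1
  (f (g)) = f(1,) = 1
  r = 2
  g = 1
  (s (r) (g)) = s(2, 1) = 1
  (s (f (g)) (s (r) (g))) = s(1, 1) = 2

value = 2


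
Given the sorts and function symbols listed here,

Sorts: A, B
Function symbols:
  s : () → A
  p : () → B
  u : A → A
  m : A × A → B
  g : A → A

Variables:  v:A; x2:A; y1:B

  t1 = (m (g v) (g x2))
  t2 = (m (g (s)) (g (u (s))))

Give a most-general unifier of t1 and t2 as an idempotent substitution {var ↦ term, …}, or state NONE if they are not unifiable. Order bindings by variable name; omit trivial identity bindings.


{v ↦ (s), x2 ↦ (u (s))}


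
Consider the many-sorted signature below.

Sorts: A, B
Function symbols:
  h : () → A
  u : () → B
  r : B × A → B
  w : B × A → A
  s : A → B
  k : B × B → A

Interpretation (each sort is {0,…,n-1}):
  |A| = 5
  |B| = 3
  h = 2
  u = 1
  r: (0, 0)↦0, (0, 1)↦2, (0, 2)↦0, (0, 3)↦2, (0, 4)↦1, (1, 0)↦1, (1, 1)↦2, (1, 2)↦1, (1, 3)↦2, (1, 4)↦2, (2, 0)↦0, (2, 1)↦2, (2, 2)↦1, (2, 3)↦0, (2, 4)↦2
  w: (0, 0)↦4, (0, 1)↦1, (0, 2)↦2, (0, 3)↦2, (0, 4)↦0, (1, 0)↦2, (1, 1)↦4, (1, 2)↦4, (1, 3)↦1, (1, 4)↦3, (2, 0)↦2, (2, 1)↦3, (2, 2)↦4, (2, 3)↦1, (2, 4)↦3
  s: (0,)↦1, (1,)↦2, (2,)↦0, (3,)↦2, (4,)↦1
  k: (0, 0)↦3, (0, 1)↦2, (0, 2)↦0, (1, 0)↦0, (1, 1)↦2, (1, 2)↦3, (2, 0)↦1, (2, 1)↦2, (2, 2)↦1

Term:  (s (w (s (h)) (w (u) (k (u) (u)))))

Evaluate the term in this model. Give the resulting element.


value = 1

  h = 2
  (s (h)) = s(2,) = 0
  u = 1
  u = 1
  u = 1
  (k (u) (u)) = k(1, 1) = 2
  (w (u) (k (u) (u))) = w(1, 2) = 4
  (w (s (h)) (w (u) (k (u) (u)))) = w(0, 4) = 0
  (s (w (s (h)) (w (u) (k (u) (u))))) = s(0,) = 1


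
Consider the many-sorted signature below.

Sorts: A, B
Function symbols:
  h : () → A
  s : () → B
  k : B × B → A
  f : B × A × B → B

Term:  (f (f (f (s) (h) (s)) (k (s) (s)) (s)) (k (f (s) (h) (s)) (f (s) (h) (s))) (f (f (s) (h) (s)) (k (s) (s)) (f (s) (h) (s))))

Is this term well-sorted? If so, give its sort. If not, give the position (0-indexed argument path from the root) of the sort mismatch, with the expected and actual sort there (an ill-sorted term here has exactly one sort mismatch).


well-sorted; sort = B

      (s) : B
      (h) : A
      (s) : B
    (f (s) (h) (s)) : B
      (s) : B
      (s) : B
    (k (s) (s)) : A
    (s) : B
  (f (f (s) (h) (s)) (k (s) (s)) (s)) : B
      (s) : B
      (h) : A
      (s) : B
    (f (s) (h) (s)) : B
      (s) : B
      (h) : A
      (s) : B
    (f (s) (h) (s)) : B
  (k (f (s) (h) (s)) (f (s) (h) (s))) : A
      (s) : B
      (h) : A
      (s) : B
    (f (s) (h) (s)) : B
      (s) : B
      (s) : B
    (k (s) (s)) : A
      (s) : B
      (h) : A
      (s) : B
    (f (s) (h) (s)) : B
  (f (f (s) (h) (s)) (k (s) (s)) (f (s) (h) (s))) : B
(f (f (f (s) (h) (s)) (k (s) (s)) (s)) (k (f (s) (h) (s)) (f (s) (h) (s))) (f (f (s) (h) (s)) (k (s) (s)) (f (s) (h) (s)))) : B


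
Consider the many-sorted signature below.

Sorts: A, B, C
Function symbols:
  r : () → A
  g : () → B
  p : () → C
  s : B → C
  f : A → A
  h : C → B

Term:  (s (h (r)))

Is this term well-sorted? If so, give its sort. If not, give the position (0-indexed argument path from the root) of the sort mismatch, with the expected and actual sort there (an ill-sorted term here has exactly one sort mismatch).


    (r) : A
  (h (r)) : ✗ arg 0 at [0, 0] has sort A, expected C

ill-sorted at position [0, 0]: expected C, got A


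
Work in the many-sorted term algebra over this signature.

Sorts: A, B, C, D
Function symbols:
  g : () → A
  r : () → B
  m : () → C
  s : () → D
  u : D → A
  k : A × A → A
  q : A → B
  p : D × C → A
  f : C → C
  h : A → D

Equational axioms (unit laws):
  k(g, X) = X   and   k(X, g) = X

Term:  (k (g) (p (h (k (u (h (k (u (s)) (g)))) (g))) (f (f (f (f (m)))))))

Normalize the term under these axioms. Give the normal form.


1. (k (g) (p (h (k (u (h (k (u (s)) (g)))) (g))) (f (f (f (f (m)))))))  →  (p (h (k (u (h (k (u (s)) (g)))) (g))) (f (f (f (f (m))))))
2. (p (h (k (u (h (k (u (s)) (g)))) (g))) (f (f (f (f (m))))))  →  (p (h (u (h (k (u (s)) (g))))) (f (f (f (f (m))))))
3. (p (h (u (h (k (u (s)) (g))))) (f (f (f (f (m))))))  →  (p (h (u (h (u (s))))) (f (f (f (f (m))))))

normal form = (p (h (u (h (u (s))))) (f (f (f (f (m))))))


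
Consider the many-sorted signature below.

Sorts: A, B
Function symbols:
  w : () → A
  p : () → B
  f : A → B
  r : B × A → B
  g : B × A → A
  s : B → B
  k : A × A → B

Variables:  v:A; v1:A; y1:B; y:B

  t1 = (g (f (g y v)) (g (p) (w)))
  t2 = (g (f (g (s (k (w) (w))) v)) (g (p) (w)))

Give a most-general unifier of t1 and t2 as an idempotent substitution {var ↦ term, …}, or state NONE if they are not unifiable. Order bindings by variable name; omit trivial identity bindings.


{y ↦ (s (k (w) (w)))}


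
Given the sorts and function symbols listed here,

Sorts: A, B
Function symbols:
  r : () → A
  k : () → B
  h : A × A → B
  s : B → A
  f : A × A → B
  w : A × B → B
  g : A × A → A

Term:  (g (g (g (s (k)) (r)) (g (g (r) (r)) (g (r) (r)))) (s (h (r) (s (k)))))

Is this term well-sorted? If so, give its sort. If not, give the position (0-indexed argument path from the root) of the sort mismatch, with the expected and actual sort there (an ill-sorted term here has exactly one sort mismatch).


well-sorted; sort = A

        (k) : B
      (s (k)) : A
      (r) : A
    (g (s (k)) (r)) : A
        (r) : A
        (r) : A
      (g (r) (r)) : A
        (r) : A
        (r) : A
      (g (r) (r)) : A
    (g (g (r) (r)) (g (r) (r))) : A
  (g (g (s (k)) (r)) (g (g (r) (r)) (g (r) (r)))) : A
      (r) : A
        (k) : B
      (s (k)) : A
    (h (r) (s (k))) : B
  (s (h (r) (s (k)))) : A
(g (g (g (s (k)) (r)) (g (g (r) (r)) (g (r) (r)))) (s (h (r) (s (k))))) : A


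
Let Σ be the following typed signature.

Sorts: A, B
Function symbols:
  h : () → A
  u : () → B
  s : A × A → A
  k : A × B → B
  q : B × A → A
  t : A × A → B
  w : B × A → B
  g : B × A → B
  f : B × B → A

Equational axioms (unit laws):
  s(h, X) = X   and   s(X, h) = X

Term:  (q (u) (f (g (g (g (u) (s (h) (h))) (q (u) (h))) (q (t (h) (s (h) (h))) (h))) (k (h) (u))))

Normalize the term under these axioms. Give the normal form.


normal form = (q (u) (f (g (g (g (u) (h)) (q (u) (h))) (q (t (h) (h)) (h))) (k (h) (u))))

1. (q (u) (f (g (g (g (u) (s (h) (h))) (q (u) (h))) (q (t (h) (s (h) (h))) (h))) (k (h) (u))))  →  (q (u) (f (g (g (g (u) (h)) (q (u) (h))) (q (t (h) (s (h) (h))) (h))) (k (h) (u))))
2. (q (u) (f (g (g (g (u) (h)) (q (u) (h))) (q (t (h) (s (h) (h))) (h))) (k (h) (u))))  →  (q (u) (f (g (g (g (u) (h)) (q (u) (h))) (q (t (h) (h)) (h))) (k (h) (u))))


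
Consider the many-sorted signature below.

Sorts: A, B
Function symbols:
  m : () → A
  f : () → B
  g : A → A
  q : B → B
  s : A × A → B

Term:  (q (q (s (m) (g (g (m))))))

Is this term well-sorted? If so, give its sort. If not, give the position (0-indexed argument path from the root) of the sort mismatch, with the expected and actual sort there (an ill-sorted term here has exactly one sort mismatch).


well-sorted; sort = B

      (m) : A
          (m) : A
        (g (m)) : A
      (g (g (m))) : A
    (s (m) (g (g (m)))) : B
  (q (s (m) (g (g (m))))) : B
(q (q (s (m) (g (g (m)))))) : B


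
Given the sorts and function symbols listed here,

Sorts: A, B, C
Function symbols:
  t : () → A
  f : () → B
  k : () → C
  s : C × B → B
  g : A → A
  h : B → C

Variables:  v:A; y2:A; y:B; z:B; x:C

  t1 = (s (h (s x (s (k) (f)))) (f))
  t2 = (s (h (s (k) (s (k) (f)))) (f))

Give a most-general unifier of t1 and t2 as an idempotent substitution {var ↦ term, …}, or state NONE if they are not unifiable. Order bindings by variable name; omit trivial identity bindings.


{x ↦ (k)}


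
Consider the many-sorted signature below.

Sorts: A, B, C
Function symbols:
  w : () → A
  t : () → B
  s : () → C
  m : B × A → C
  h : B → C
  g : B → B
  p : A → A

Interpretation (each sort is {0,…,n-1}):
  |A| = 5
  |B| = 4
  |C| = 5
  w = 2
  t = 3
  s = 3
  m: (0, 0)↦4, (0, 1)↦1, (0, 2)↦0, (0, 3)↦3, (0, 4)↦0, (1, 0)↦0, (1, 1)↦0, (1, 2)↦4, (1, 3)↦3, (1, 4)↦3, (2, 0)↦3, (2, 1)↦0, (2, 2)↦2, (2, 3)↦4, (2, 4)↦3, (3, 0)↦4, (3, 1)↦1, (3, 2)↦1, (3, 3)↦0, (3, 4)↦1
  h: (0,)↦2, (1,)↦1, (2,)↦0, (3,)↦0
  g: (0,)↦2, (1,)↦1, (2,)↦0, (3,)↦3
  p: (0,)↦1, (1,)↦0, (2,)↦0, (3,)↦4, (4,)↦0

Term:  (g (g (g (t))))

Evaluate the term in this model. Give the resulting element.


value = 3

  t = 3
  (g (t)) = g(3,) = 3
  (g (g (t))) = g(3,) = 3
  (g (g (g (t)))) = g(3,) = 3


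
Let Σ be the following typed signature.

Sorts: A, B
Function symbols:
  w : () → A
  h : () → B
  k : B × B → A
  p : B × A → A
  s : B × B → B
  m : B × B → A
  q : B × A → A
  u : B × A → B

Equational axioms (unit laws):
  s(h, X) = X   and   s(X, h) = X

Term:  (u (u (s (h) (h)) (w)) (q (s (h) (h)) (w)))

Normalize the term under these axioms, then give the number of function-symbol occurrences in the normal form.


size = 7

1. (u (u (s (h) (h)) (w)) (q (s (h) (h)) (w)))  →  (u (u (h) (w)) (q (s (h) (h)) (w)))
2. (u (u (h) (w)) (q (s (h) (h)) (w)))  →  (u (u (h) (w)) (q (h) (w)))
normal form: (u (u (h) (w)) (q (h) (w)))


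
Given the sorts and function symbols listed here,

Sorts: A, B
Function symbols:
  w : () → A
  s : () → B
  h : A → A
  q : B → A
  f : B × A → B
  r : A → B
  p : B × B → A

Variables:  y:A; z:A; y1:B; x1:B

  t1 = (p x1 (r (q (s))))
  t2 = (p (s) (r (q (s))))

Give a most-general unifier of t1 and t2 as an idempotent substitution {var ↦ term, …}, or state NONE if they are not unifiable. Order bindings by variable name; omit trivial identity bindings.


{x1 ↦ (s)}


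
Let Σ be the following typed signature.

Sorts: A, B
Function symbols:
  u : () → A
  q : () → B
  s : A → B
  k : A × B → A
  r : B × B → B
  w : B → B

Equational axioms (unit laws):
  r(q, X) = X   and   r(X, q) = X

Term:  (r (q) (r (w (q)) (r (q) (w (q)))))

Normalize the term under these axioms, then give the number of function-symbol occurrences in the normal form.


size = 5

1. (r (q) (r (w (q)) (r (q) (w (q)))))  →  (r (w (q)) (r (q) (w (q))))
2. (r (w (q)) (r (q) (w (q))))  →  (r (w (q)) (w (q)))
normal form: (r (w (q)) (w (q)))


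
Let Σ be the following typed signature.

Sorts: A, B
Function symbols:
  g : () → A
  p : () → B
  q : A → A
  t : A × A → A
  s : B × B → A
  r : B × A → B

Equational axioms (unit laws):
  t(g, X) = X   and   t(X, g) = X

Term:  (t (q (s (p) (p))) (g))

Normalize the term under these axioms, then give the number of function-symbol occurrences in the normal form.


size = 4

1. (t (q (s (p) (p))) (g))  →  (q (s (p) (p)))
normal form: (q (s (p) (p)))


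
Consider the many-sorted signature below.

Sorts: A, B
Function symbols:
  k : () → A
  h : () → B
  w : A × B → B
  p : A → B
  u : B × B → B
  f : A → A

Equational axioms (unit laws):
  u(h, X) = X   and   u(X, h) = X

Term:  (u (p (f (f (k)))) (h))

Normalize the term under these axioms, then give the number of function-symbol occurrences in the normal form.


size = 4

1. (u (p (f (f (k)))) (h))  →  (p (f (f (k))))
normal form: (p (f (f (k))))


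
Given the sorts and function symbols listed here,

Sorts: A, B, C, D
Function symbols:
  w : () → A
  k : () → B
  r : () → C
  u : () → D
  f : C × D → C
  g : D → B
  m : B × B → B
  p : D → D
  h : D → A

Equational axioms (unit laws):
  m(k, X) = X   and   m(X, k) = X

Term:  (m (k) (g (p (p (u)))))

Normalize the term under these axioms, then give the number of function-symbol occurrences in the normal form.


1. (m (k) (g (p (p (u)))))  →  (g (p (p (u))))
normal form: (g (p (p (u))))

size = 4


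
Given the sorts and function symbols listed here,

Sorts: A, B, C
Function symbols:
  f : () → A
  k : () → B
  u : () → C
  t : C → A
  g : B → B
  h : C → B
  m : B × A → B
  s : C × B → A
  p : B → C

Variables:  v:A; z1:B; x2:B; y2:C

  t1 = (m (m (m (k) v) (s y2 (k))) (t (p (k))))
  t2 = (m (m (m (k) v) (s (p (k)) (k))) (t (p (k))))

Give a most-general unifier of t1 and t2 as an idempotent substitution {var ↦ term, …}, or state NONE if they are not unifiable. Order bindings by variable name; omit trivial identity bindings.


{y2 ↦ (p (k))}


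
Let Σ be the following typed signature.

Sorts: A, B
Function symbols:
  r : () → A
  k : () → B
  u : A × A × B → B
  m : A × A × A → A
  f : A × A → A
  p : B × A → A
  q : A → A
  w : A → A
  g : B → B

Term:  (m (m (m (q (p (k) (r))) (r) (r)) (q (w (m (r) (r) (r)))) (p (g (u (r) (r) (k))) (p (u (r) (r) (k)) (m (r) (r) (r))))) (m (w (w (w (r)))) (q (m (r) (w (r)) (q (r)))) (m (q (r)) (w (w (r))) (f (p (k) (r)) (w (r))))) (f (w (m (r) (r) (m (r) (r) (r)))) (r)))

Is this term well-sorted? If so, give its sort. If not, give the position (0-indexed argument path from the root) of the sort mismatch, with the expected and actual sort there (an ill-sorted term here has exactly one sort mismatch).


          (k) : B
          (r) : A
        (p (k) (r)) : A
      (q (p (k) (r))) : A
      (r) : A
      (r) : A
    (m (q (p (k) (r))) (r) (r)) : A
          (r) : A
          (r) : A
          (r) : A
        (m (r) (r) (r)) : A
      (w (m (r) (r) (r))) : A
    (q (w (m (r) (r) (r)))) : A
          (r) : A
          (r) : A
          (k) : B
        (u (r) (r) (k)) : B
      (g (u (r) (r) (k))) : B
          (r) : A
          (r) : A
          (k) : B
        (u (r) (r) (k)) : B
          (r) : A
          (r) : A
          (r) : A
        (m (r) (r) (r)) : A
      (p (u (r) (r) (k)) (m (r) (r) (r))) : A
    (p (g (u (r) (r) (k))) (p (u (r) (r) (k)) (m (r) (r) (r)))) : A
  (m (m (q (p (k) (r))) (r) (r)) (q (w (m (r) (r) (r)))) (p (g (u (r) (r) (k))) (p (u (r) (r) (k)) (m (r) (r) (r))))) : A
          (r) : A
        (w (r)) : A
      (w (w (r))) : A
    (w (w (w (r)))) : A
        (r) : A
          (r) : A
        (w (r)) : A
          (r) : A
        (q (r)) : A
      (m (r) (w (r)) (q (r))) : A
    (q (m (r) (w (r)) (q (r)))) : A
        (r) : A
      (q (r)) : A
          (r) : A
        (w (r)) : A
      (w (w (r))) : A
          (k) : B
          (r) : A
        (p (k) (r)) : A
          (r) : A
        (w (r)) : A
      (f (p (k) (r)) (w (r))) : A
    (m (q (r)) (w (w (r))) (f (p (k) (r)) (w (r)))) : A
  (m (w (w (w (r)))) (q (m (r) (w (r)) (q (r)))) (m (q (r)) (w (w (r))) (f (p (k) (r)) (w (r))))) : A
        (r) : A
        (r) : A
          (r) : A
          (r) : A
          (r) : A
        (m (r) (r) (r)) : A
      (m (r) (r) (m (r) (r) (r))) : A
    (w (m (r) (r) (m (r) (r) (r)))) : A
    (r) : A
  (f (w (m (r) (r) (m (r) (r) (r)))) (r)) : A
(m (m (m (q (p (k) (r))) (r) (r)) (q (w (m (r) (r) (r)))) (p (g (u (r) (r) (k))) (p (u (r) (r) (k)) (m (r) (r) (r))))) (m (w (w (w (r)))) (q (m (r) (w (r)) (q (r)))) (m (q (r)) (w (w (r))) (f (p (k) (r)) (w (r))))) (f (w (m (r) (r) (m (r) (r) (r)))) (r))) : A

well-sorted; sort = A


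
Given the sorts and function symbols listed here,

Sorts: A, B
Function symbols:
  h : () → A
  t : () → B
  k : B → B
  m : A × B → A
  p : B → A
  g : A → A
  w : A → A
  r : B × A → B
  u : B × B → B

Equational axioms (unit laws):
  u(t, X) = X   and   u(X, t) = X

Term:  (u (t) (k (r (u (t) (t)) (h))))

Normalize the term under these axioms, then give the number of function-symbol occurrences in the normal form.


1. (u (t) (k (r (u (t) (t)) (h))))  →  (k (r (u (t) (t)) (h)))
2. (k (r (u (t) (t)) (h)))  →  (k (r (t) (h)))
normal form: (k (r (t) (h)))

size = 4


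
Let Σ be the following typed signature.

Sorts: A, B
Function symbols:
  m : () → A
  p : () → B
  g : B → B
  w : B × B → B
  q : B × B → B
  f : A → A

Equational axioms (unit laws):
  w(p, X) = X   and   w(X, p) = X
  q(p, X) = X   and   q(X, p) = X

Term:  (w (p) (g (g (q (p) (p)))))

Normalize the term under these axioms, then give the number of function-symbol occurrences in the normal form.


1. (w (p) (g (g (q (p) (p)))))  →  (g (g (q (p) (p))))
2. (g (g (q (p) (p))))  →  (g (g (p)))
normal form: (g (g (p)))

size = 3


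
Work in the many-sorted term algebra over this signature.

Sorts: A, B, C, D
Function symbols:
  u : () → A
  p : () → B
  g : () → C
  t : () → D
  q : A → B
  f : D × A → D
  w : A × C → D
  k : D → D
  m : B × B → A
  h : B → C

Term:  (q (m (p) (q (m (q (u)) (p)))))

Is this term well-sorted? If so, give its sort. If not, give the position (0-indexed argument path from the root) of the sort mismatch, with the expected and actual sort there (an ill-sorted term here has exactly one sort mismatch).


    (p) : B
          (u) : A
        (q (u)) : B
        (p) : B
      (m (q (u)) (p)) : A
    (q (m (q (u)) (p))) : B
  (m (p) (q (m (q (u)) (p)))) : A
(q (m (p) (q (m (q (u)) (p))))) : B

well-sorted; sort = B


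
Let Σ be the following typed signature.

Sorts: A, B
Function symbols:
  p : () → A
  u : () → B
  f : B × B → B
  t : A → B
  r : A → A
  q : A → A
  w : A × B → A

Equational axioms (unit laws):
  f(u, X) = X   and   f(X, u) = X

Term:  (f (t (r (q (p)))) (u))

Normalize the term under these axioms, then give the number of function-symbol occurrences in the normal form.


1. (f (t (r (q (p)))) (u))  →  (t (r (q (p))))
normal form: (t (r (q (p))))

size = 4


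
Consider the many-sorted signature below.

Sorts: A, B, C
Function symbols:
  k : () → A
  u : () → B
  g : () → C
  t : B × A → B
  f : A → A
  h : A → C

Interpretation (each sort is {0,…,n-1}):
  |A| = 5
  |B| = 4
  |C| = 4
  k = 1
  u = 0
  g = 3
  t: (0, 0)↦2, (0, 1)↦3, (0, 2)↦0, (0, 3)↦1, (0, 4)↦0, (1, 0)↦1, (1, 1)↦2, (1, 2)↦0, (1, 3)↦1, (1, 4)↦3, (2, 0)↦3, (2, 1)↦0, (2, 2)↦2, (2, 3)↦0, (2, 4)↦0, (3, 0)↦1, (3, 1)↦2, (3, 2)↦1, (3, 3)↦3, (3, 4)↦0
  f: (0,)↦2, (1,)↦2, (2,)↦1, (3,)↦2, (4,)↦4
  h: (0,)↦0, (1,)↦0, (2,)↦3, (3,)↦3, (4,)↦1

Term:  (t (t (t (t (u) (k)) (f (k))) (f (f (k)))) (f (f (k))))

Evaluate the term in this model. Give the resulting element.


value = 0

  u = 0
  k = 1
  (t (u) (k)) = t(0, 1) = 3
  k = 1
  (f (k)) = f(1,) = 2
  (t (t (u) (k)) (f (k))) = t(3, 2) = 1
  k = 1
  (f (k)) = f(1,) = 2
  (f (f (k))) = f(2,) = 1
  (t (t (t (u) (k)) (f (k))) (f (f (k)))) = t(1, 1) = 2
  k = 1
  (f (k)) = f(1,) = 2
  (f (f (k))) = f(2,) = 1
  (t (t (t (t (u) (k)) (f (k))) (f (f (k)))) (f (f (k)))) = t(2, 1) = 0


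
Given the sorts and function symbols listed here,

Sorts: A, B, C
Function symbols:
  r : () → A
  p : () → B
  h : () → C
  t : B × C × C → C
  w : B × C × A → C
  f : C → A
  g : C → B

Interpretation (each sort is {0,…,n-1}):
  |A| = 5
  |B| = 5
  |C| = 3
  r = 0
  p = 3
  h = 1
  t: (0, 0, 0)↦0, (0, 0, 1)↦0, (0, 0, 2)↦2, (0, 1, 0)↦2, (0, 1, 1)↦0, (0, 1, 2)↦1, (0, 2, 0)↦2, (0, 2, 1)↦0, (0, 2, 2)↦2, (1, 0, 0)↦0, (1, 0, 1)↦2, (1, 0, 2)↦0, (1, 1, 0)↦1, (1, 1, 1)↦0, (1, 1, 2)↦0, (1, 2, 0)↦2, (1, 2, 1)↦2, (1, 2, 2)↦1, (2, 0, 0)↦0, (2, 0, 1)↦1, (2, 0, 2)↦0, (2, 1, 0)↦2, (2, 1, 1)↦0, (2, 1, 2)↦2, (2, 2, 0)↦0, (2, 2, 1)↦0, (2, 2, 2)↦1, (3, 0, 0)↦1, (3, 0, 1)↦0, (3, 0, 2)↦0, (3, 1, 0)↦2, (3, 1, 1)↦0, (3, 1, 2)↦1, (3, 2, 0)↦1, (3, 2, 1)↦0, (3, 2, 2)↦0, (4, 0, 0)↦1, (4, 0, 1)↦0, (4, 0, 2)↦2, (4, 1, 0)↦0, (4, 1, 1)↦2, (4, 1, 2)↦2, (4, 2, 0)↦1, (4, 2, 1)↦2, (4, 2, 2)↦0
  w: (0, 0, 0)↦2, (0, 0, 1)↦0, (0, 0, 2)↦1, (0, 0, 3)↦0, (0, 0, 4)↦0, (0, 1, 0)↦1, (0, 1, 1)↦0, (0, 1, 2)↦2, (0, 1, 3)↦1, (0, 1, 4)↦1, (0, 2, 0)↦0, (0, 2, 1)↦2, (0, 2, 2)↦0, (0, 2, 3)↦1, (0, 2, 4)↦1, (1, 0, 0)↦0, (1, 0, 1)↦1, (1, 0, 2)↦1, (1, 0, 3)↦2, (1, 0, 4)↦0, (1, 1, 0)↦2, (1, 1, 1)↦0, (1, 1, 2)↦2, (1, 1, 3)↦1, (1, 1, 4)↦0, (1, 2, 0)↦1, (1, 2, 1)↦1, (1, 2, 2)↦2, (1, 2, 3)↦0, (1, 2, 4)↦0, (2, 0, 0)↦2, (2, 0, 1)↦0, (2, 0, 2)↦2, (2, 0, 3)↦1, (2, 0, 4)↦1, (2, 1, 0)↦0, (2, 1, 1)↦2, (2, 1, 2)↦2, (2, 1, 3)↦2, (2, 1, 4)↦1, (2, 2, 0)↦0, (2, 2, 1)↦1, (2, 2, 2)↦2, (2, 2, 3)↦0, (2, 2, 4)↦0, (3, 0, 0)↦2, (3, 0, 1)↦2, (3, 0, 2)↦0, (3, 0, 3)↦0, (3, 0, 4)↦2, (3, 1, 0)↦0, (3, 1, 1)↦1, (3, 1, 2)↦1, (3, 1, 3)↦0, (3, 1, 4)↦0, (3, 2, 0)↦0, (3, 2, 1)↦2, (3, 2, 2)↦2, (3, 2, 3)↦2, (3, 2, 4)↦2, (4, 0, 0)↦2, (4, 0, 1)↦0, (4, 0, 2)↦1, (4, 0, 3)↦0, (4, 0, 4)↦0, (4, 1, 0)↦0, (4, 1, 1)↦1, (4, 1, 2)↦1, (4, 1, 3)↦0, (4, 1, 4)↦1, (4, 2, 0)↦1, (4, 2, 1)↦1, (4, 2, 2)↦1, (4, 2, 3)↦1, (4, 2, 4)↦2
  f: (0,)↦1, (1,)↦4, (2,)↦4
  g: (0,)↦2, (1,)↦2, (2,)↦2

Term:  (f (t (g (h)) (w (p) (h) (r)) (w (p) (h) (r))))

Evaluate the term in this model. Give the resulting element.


value = 1

  h = 1
  (g (h)) = g(1,) = 2
  p = 3
  h = 1
  r = 0
  (w (p) (h) (r)) = w(3, 1, 0) = 0
  p = 3
  h = 1
  r = 0
  (w (p) (h) (r)) = w(3, 1, 0) = 0
  (t (g (h)) (w (p) (h) (r)) (w (p) (h) (r))) = t(2, 0, 0) = 0
  (f (t (g (h)) (w (p) (h) (r)) (w (p) (h) (r)))) = f(0,) = 1


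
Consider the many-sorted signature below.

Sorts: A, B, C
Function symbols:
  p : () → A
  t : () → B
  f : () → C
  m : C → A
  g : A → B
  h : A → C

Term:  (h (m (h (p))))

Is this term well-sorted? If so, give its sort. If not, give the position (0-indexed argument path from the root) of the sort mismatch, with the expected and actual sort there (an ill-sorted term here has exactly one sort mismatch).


well-sorted; sort = C

      (p) : A
    (h (p)) : C
  (m (h (p))) : A
(h (m (h (p)))) : C


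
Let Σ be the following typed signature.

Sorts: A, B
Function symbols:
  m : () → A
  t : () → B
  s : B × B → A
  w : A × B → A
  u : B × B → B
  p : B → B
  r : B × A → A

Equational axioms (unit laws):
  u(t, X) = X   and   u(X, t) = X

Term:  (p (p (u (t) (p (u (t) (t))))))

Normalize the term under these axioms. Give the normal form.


1. (p (p (u (t) (p (u (t) (t))))))  →  (p (p (p (u (t) (t)))))
2. (p (p (p (u (t) (t)))))  →  (p (p (p (t))))

normal form = (p (p (p (t))))


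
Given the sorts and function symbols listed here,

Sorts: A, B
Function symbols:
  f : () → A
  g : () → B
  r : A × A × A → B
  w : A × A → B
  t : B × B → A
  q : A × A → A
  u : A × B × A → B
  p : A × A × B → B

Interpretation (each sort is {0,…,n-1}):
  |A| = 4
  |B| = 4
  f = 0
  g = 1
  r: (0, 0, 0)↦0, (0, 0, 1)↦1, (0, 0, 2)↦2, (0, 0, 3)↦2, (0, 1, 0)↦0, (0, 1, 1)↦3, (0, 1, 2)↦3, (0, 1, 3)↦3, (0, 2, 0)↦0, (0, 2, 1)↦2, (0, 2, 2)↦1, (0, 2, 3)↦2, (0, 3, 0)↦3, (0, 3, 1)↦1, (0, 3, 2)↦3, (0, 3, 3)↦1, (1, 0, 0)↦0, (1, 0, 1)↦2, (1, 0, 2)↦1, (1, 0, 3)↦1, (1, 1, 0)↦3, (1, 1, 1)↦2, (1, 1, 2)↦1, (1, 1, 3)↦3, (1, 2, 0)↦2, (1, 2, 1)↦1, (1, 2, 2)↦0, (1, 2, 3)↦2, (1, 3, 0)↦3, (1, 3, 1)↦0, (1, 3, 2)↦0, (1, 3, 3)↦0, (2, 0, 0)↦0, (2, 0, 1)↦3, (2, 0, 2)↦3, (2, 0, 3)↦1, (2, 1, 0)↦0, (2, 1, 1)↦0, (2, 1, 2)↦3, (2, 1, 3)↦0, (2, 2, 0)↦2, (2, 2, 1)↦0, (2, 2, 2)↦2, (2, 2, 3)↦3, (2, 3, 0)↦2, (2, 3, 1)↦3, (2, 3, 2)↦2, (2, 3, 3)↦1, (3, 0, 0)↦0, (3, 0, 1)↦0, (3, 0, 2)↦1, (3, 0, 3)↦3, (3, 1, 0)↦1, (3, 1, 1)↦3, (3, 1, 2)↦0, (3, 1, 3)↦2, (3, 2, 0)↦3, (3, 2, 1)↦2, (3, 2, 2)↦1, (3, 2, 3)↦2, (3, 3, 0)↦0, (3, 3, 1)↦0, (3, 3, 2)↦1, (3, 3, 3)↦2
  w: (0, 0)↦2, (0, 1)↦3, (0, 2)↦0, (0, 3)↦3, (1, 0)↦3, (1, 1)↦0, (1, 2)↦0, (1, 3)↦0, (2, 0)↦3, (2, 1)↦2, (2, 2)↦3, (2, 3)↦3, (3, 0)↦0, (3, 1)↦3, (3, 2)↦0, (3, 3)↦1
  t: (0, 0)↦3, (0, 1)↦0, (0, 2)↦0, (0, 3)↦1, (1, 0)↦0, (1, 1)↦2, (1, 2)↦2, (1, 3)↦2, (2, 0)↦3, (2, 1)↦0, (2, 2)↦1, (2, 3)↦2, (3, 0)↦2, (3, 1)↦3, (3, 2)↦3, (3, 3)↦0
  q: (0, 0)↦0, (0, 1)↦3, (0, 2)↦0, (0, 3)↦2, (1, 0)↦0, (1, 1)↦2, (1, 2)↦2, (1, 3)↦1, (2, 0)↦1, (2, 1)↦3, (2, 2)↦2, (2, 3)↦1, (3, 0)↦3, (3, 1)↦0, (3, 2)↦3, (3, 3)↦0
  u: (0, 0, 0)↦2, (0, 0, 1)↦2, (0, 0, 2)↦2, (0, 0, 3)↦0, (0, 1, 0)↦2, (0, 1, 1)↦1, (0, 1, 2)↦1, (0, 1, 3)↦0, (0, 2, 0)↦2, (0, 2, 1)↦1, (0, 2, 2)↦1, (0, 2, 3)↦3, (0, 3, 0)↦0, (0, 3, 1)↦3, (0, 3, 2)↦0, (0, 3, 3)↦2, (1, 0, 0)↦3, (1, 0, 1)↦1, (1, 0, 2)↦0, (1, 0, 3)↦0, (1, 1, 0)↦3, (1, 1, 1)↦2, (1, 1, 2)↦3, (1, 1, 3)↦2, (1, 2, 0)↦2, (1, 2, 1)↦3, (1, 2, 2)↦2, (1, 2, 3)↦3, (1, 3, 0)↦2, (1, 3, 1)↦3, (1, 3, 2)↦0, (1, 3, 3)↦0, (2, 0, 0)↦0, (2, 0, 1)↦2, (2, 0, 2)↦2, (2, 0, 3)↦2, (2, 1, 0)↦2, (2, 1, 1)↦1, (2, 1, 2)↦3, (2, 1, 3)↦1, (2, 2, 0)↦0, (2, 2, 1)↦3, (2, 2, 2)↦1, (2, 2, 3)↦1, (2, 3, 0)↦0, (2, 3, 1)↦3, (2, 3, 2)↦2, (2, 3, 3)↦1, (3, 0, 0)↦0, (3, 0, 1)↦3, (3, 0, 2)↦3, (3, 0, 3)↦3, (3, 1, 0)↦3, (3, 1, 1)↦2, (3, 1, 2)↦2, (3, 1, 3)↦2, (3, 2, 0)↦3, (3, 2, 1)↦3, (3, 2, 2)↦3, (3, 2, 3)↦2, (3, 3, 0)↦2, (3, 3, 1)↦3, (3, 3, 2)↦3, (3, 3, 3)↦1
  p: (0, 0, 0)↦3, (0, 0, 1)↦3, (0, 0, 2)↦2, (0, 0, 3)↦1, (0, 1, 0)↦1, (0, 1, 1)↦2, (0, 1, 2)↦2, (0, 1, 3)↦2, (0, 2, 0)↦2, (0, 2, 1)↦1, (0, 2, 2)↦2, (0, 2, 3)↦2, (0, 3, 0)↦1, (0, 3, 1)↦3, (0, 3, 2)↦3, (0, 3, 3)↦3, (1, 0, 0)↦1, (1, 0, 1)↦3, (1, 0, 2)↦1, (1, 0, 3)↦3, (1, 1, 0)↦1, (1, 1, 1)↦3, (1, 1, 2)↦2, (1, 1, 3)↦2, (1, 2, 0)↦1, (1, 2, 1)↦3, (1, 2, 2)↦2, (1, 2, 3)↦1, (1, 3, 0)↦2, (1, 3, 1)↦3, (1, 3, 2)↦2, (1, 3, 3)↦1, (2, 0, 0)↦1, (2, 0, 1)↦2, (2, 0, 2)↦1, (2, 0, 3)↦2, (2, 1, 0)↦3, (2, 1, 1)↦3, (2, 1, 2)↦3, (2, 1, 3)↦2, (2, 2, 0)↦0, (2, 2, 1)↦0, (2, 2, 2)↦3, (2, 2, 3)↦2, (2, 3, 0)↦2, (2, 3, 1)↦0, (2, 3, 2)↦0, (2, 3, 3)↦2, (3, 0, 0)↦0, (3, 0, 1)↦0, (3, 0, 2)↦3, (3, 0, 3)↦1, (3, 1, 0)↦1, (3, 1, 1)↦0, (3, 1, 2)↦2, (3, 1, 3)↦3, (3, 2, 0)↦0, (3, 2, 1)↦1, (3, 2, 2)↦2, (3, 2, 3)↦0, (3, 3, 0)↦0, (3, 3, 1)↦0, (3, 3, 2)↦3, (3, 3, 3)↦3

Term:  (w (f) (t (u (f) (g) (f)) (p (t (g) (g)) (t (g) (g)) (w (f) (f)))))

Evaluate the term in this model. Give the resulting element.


  f = 0
  f = 0
  g = 1
  f = 0
  (u (f) (g) (f)) = u(0, 1, 0) = 2
  g = 1
  g = 1
  (t (g) (g)) = t(1, 1) = 2
  g = 1
  g = 1
  (t (g) (g)) = t(1, 1) = 2
  f = 0
  f = 0
  (w (f) (f)) = w(0, 0) = 2
  (p (t (g) (g)) (t (g) (g)) (w (f) (f))) = p(2, 2, 2) = 3
  (t (u (f) (g) (f)) (p (t (g) (g)) (t (g) (g)) (w (f) (f)))) = t(2, 3) = 2
  (w (f) (t (u (f) (g) (f)) (p (t (g) (g)) (t (g) (g)) (w (f) (f))))) = w(0, 2) = 0

value = 0


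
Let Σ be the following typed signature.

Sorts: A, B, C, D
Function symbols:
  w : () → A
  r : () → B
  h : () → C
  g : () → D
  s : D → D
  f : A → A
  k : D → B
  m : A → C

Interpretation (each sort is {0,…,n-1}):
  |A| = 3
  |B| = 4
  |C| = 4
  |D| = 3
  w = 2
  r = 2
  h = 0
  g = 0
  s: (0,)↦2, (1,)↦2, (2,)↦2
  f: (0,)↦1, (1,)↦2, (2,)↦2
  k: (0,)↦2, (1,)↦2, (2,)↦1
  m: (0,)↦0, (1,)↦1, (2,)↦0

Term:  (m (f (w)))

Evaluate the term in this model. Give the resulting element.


  w = 2
  (f (w)) = f(2,) = 2
  (m (f (w))) = m(2,) = 0

value = 0
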